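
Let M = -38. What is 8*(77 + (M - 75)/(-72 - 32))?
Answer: 8121/13 ≈ 624.69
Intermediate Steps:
8*(77 + (M - 75)/(-72 - 32)) = 8*(77 + (-38 - 75)/(-72 - 32)) = 8*(77 - 113/(-104)) = 8*(77 - 113*(-1/104)) = 8*(77 + 113/104) = 8*(8121/104) = 8121/13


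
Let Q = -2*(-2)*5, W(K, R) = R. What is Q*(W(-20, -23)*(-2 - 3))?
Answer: 2300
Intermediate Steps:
Q = 20 (Q = 4*5 = 20)
Q*(W(-20, -23)*(-2 - 3)) = 20*(-23*(-2 - 3)) = 20*(-23*(-5)) = 20*115 = 2300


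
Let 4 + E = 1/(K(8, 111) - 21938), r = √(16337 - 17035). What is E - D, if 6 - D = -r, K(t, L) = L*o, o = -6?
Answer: -226041/22604 - I*√698 ≈ -10.0 - 26.42*I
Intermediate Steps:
r = I*√698 (r = √(-698) = I*√698 ≈ 26.42*I)
K(t, L) = -6*L (K(t, L) = L*(-6) = -6*L)
D = 6 + I*√698 (D = 6 - (-1)*I*√698 = 6 + I*√698 ≈ 6.0 + 26.42*I)
E = -90417/22604 (E = -4 + 1/(-6*111 - 21938) = -4 + 1/(-666 - 21938) = -4 + 1/(-22604) = -4 - 1/22604 = -90417/22604 ≈ -4.0000)
E - D = -90417/22604 - (6 + I*√698) = -90417/22604 + (-6 - I*√698) = -226041/22604 - I*√698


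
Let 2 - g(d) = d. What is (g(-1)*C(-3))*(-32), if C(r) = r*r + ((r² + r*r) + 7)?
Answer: -3264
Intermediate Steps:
g(d) = 2 - d
C(r) = 7 + 3*r² (C(r) = r² + ((r² + r²) + 7) = r² + (2*r² + 7) = r² + (7 + 2*r²) = 7 + 3*r²)
(g(-1)*C(-3))*(-32) = ((2 - 1*(-1))*(7 + 3*(-3)²))*(-32) = ((2 + 1)*(7 + 3*9))*(-32) = (3*(7 + 27))*(-32) = (3*34)*(-32) = 102*(-32) = -3264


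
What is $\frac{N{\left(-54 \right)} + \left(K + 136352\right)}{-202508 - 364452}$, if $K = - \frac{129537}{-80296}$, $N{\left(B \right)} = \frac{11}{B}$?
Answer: $- \frac{59122620211}{245832948864} \approx -0.2405$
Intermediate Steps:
$K = \frac{129537}{80296}$ ($K = \left(-129537\right) \left(- \frac{1}{80296}\right) = \frac{129537}{80296} \approx 1.6132$)
$\frac{N{\left(-54 \right)} + \left(K + 136352\right)}{-202508 - 364452} = \frac{\frac{11}{-54} + \left(\frac{129537}{80296} + 136352\right)}{-202508 - 364452} = \frac{11 \left(- \frac{1}{54}\right) + \frac{10948649729}{80296}}{-566960} = \left(- \frac{11}{54} + \frac{10948649729}{80296}\right) \left(- \frac{1}{566960}\right) = \frac{295613101055}{2167992} \left(- \frac{1}{566960}\right) = - \frac{59122620211}{245832948864}$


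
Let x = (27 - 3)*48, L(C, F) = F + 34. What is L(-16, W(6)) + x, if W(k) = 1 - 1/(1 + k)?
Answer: 8308/7 ≈ 1186.9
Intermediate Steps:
L(C, F) = 34 + F
x = 1152 (x = 24*48 = 1152)
L(-16, W(6)) + x = (34 + 6/(1 + 6)) + 1152 = (34 + 6/7) + 1152 = 244/7 + 1152 = 8308/7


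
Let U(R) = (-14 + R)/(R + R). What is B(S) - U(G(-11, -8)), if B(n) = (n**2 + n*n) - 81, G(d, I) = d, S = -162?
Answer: 1152929/22 ≈ 52406.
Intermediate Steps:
B(n) = -81 + 2*n**2 (B(n) = (n**2 + n**2) - 81 = 2*n**2 - 81 = -81 + 2*n**2)
U(R) = (-14 + R)/(2*R) (U(R) = (-14 + R)/((2*R)) = (-14 + R)*(1/(2*R)) = (-14 + R)/(2*R))
B(S) - U(G(-11, -8)) = (-81 + 2*(-162)**2) - (-14 - 11)/(2*(-11)) = (-81 + 2*26244) - (-1)*(-25)/(2*11) = (-81 + 52488) - 1*25/22 = 52407 - 25/22 = 1152929/22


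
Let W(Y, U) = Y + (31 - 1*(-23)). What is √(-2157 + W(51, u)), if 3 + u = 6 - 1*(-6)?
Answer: 6*I*√57 ≈ 45.299*I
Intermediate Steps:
u = 9 (u = -3 + (6 - 1*(-6)) = -3 + (6 + 6) = -3 + 12 = 9)
W(Y, U) = 54 + Y (W(Y, U) = Y + (31 + 23) = Y + 54 = 54 + Y)
√(-2157 + W(51, u)) = √(-2157 + (54 + 51)) = √(-2157 + 105) = √(-2052) = 6*I*√57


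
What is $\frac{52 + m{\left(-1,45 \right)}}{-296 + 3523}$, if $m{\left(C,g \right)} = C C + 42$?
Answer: $\frac{95}{3227} \approx 0.029439$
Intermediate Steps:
$m{\left(C,g \right)} = 42 + C^{2}$ ($m{\left(C,g \right)} = C^{2} + 42 = 42 + C^{2}$)
$\frac{52 + m{\left(-1,45 \right)}}{-296 + 3523} = \frac{52 + \left(42 + \left(-1\right)^{2}\right)}{-296 + 3523} = \frac{52 + \left(42 + 1\right)}{3227} = \left(52 + 43\right) \frac{1}{3227} = 95 \cdot \frac{1}{3227} = \frac{95}{3227}$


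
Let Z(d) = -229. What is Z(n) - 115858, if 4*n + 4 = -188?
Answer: -116087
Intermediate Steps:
n = -48 (n = -1 + (¼)*(-188) = -1 - 47 = -48)
Z(n) - 115858 = -229 - 115858 = -116087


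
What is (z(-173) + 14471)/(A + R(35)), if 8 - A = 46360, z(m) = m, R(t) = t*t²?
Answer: -4766/1159 ≈ -4.1122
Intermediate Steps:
R(t) = t³
A = -46352 (A = 8 - 1*46360 = 8 - 46360 = -46352)
(z(-173) + 14471)/(A + R(35)) = (-173 + 14471)/(-46352 + 35³) = 14298/(-46352 + 42875) = 14298/(-3477) = 14298*(-1/3477) = -4766/1159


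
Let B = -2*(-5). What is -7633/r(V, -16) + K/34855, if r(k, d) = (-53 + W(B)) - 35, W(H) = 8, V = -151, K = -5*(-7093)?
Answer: 53777083/557680 ≈ 96.430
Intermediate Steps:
K = 35465
B = 10
r(k, d) = -80 (r(k, d) = (-53 + 8) - 35 = -45 - 35 = -80)
-7633/r(V, -16) + K/34855 = -7633/(-80) + 35465/34855 = -7633*(-1/80) + 35465*(1/34855) = 7633/80 + 7093/6971 = 53777083/557680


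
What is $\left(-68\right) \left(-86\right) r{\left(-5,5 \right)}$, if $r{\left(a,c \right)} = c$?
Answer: $29240$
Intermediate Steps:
$\left(-68\right) \left(-86\right) r{\left(-5,5 \right)} = \left(-68\right) \left(-86\right) 5 = 5848 \cdot 5 = 29240$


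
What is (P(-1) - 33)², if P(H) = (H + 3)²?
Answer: 841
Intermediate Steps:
P(H) = (3 + H)²
(P(-1) - 33)² = ((3 - 1)² - 33)² = (2² - 33)² = (4 - 33)² = (-29)² = 841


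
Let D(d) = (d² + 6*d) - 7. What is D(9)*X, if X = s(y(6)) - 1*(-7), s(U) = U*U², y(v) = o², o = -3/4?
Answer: 29401/32 ≈ 918.78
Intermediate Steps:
o = -¾ (o = -3*¼ = -¾ ≈ -0.75000)
D(d) = -7 + d² + 6*d
y(v) = 9/16 (y(v) = (-¾)² = 9/16)
s(U) = U³
X = 29401/4096 (X = (9/16)³ - 1*(-7) = 729/4096 + 7 = 29401/4096 ≈ 7.1780)
D(9)*X = (-7 + 9² + 6*9)*(29401/4096) = (-7 + 81 + 54)*(29401/4096) = 128*(29401/4096) = 29401/32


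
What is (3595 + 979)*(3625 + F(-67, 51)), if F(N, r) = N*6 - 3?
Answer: 14728280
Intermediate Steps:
F(N, r) = -3 + 6*N (F(N, r) = 6*N - 3 = -3 + 6*N)
(3595 + 979)*(3625 + F(-67, 51)) = (3595 + 979)*(3625 + (-3 + 6*(-67))) = 4574*(3625 + (-3 - 402)) = 4574*(3625 - 405) = 4574*3220 = 14728280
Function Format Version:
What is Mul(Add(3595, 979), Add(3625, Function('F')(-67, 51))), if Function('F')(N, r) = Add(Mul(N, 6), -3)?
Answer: 14728280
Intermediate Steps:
Function('F')(N, r) = Add(-3, Mul(6, N)) (Function('F')(N, r) = Add(Mul(6, N), -3) = Add(-3, Mul(6, N)))
Mul(Add(3595, 979), Add(3625, Function('F')(-67, 51))) = Mul(Add(3595, 979), Add(3625, Add(-3, Mul(6, -67)))) = Mul(4574, Add(3625, Add(-3, -402))) = Mul(4574, Add(3625, -405)) = Mul(4574, 3220) = 14728280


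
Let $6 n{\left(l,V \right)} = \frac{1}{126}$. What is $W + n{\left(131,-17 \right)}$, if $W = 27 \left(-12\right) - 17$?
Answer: $- \frac{257795}{756} \approx -341.0$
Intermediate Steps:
$n{\left(l,V \right)} = \frac{1}{756}$ ($n{\left(l,V \right)} = \frac{1}{6 \cdot 126} = \frac{1}{6} \cdot \frac{1}{126} = \frac{1}{756}$)
$W = -341$ ($W = -324 - 17 = -341$)
$W + n{\left(131,-17 \right)} = -341 + \frac{1}{756} = - \frac{257795}{756}$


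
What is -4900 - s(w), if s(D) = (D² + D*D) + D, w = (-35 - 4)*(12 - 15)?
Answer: -32395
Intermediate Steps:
w = 117 (w = -39*(-3) = 117)
s(D) = D + 2*D² (s(D) = (D² + D²) + D = 2*D² + D = D + 2*D²)
-4900 - s(w) = -4900 - 117*(1 + 2*117) = -4900 - 117*(1 + 234) = -4900 - 117*235 = -4900 - 1*27495 = -4900 - 27495 = -32395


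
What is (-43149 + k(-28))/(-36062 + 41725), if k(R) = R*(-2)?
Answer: -43093/5663 ≈ -7.6096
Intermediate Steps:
k(R) = -2*R
(-43149 + k(-28))/(-36062 + 41725) = (-43149 - 2*(-28))/(-36062 + 41725) = (-43149 + 56)/5663 = -43093*1/5663 = -43093/5663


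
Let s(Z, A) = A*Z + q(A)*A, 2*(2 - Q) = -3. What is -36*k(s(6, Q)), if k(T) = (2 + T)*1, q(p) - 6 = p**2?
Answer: -6255/2 ≈ -3127.5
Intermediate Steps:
Q = 7/2 (Q = 2 - 1/2*(-3) = 2 + 3/2 = 7/2 ≈ 3.5000)
q(p) = 6 + p**2
s(Z, A) = A*Z + A*(6 + A**2) (s(Z, A) = A*Z + (6 + A**2)*A = A*Z + A*(6 + A**2))
k(T) = 2 + T
-36*k(s(6, Q)) = -36*(2 + 7*(6 + 6 + (7/2)**2)/2) = -36*(2 + 7*(6 + 6 + 49/4)/2) = -36*(2 + (7/2)*(97/4)) = -36*(2 + 679/8) = -36*695/8 = -6255/2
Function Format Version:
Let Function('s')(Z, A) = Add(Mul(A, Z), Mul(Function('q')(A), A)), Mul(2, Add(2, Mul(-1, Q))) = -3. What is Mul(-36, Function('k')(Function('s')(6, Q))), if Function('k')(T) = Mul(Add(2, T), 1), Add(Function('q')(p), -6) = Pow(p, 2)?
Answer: Rational(-6255, 2) ≈ -3127.5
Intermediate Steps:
Q = Rational(7, 2) (Q = Add(2, Mul(Rational(-1, 2), -3)) = Add(2, Rational(3, 2)) = Rational(7, 2) ≈ 3.5000)
Function('q')(p) = Add(6, Pow(p, 2))
Function('s')(Z, A) = Add(Mul(A, Z), Mul(A, Add(6, Pow(A, 2)))) (Function('s')(Z, A) = Add(Mul(A, Z), Mul(Add(6, Pow(A, 2)), A)) = Add(Mul(A, Z), Mul(A, Add(6, Pow(A, 2)))))
Function('k')(T) = Add(2, T)
Mul(-36, Function('k')(Function('s')(6, Q))) = Mul(-36, Add(2, Mul(Rational(7, 2), Add(6, 6, Pow(Rational(7, 2), 2))))) = Mul(-36, Add(2, Mul(Rational(7, 2), Add(6, 6, Rational(49, 4))))) = Mul(-36, Add(2, Mul(Rational(7, 2), Rational(97, 4)))) = Mul(-36, Add(2, Rational(679, 8))) = Mul(-36, Rational(695, 8)) = Rational(-6255, 2)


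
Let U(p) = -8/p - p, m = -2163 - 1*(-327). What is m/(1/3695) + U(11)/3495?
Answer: -86937216343/12815 ≈ -6.7840e+6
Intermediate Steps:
m = -1836 (m = -2163 + 327 = -1836)
U(p) = -p - 8/p
m/(1/3695) + U(11)/3495 = -1836/(1/3695) + (-1*11 - 8/11)/3495 = -1836/1/3695 + (-11 - 8*1/11)*(1/3495) = -1836*3695 + (-11 - 8/11)*(1/3495) = -6784020 - 129/11*1/3495 = -6784020 - 43/12815 = -86937216343/12815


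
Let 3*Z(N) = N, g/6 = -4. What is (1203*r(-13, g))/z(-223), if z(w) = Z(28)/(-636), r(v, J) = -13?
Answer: 7459803/7 ≈ 1.0657e+6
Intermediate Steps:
g = -24 (g = 6*(-4) = -24)
Z(N) = N/3
z(w) = -7/477 (z(w) = ((⅓)*28)/(-636) = (28/3)*(-1/636) = -7/477)
(1203*r(-13, g))/z(-223) = (1203*(-13))/(-7/477) = -15639*(-477/7) = 7459803/7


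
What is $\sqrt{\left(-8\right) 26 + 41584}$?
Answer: $4 \sqrt{2586} \approx 203.41$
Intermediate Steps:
$\sqrt{\left(-8\right) 26 + 41584} = \sqrt{-208 + 41584} = \sqrt{41376} = 4 \sqrt{2586}$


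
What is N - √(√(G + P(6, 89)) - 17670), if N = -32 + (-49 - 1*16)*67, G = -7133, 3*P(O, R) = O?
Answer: -4387 - √(-17670 + I*√7131) ≈ -4387.3 - 132.93*I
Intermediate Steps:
P(O, R) = O/3
N = -4387 (N = -32 + (-49 - 16)*67 = -32 - 65*67 = -32 - 4355 = -4387)
N - √(√(G + P(6, 89)) - 17670) = -4387 - √(√(-7133 + (⅓)*6) - 17670) = -4387 - √(√(-7133 + 2) - 17670) = -4387 - √(√(-7131) - 17670) = -4387 - √(I*√7131 - 17670) = -4387 - √(-17670 + I*√7131)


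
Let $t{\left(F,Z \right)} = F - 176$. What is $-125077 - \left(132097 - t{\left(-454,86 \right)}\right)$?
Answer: $-257804$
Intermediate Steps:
$t{\left(F,Z \right)} = -176 + F$
$-125077 - \left(132097 - t{\left(-454,86 \right)}\right) = -125077 - \left(132097 - \left(-176 - 454\right)\right) = -125077 - \left(132097 - -630\right) = -125077 - \left(132097 + 630\right) = -125077 - 132727 = -257804$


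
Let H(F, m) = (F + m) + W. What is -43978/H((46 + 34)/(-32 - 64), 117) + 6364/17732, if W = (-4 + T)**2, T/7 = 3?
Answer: -8152861/75361 ≈ -108.18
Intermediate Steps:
T = 21 (T = 7*3 = 21)
W = 289 (W = (-4 + 21)**2 = 17**2 = 289)
H(F, m) = 289 + F + m (H(F, m) = (F + m) + 289 = 289 + F + m)
-43978/H((46 + 34)/(-32 - 64), 117) + 6364/17732 = -43978/(289 + (46 + 34)/(-32 - 64) + 117) + 6364/17732 = -43978/(289 + 80/(-96) + 117) + 6364*(1/17732) = -43978/(289 + 80*(-1/96) + 117) + 1591/4433 = -43978/(289 - 5/6 + 117) + 1591/4433 = -43978/2431/6 + 1591/4433 = -43978*6/2431 + 1591/4433 = -23988/221 + 1591/4433 = -8152861/75361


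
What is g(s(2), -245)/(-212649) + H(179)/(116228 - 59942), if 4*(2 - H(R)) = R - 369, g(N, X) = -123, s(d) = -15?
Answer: 1292541/886604564 ≈ 0.0014579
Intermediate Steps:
H(R) = 377/4 - R/4 (H(R) = 2 - (R - 369)/4 = 2 - (-369 + R)/4 = 2 + (369/4 - R/4) = 377/4 - R/4)
g(s(2), -245)/(-212649) + H(179)/(116228 - 59942) = -123/(-212649) + (377/4 - 1/4*179)/(116228 - 59942) = -123*(-1/212649) + (377/4 - 179/4)/56286 = 41/70883 + (99/2)*(1/56286) = 41/70883 + 11/12508 = 1292541/886604564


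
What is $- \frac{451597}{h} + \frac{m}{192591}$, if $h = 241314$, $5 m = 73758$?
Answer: $- \frac{46340972347}{25819391430} \approx -1.7948$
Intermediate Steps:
$m = \frac{73758}{5}$ ($m = \frac{1}{5} \cdot 73758 = \frac{73758}{5} \approx 14752.0$)
$- \frac{451597}{h} + \frac{m}{192591} = - \frac{451597}{241314} + \frac{73758}{5 \cdot 192591} = \left(-451597\right) \frac{1}{241314} + \frac{73758}{5} \cdot \frac{1}{192591} = - \frac{451597}{241314} + \frac{24586}{320985} = - \frac{46340972347}{25819391430}$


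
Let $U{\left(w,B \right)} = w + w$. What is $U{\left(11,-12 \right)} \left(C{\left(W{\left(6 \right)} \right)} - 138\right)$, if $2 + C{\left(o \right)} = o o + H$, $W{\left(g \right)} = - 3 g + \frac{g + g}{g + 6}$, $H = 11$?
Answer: $3520$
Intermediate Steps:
$U{\left(w,B \right)} = 2 w$
$W{\left(g \right)} = - 3 g + \frac{2 g}{6 + g}$
$C{\left(o \right)} = 9 + o^{2}$ ($C{\left(o \right)} = -2 + \left(o o + 11\right) = -2 + \left(o^{2} + 11\right) = -2 + \left(11 + o^{2}\right) = 9 + o^{2}$)
$U{\left(11,-12 \right)} \left(C{\left(W{\left(6 \right)} \right)} - 138\right) = 2 \cdot 11 \left(\left(9 + \left(\left(-1\right) 6 \frac{1}{6 + 6} \left(16 + 3 \cdot 6\right)\right)^{2}\right) - 138\right) = 22 \left(\left(9 + \left(\left(-1\right) 6 \cdot \frac{1}{12} \left(16 + 18\right)\right)^{2}\right) - 138\right) = 22 \left(\left(9 + \left(\left(-1\right) 6 \cdot \frac{1}{12} \cdot 34\right)^{2}\right) - 138\right) = 22 \left(\left(9 + \left(-17\right)^{2}\right) - 138\right) = 22 \left(\left(9 + 289\right) - 138\right) = 22 \left(298 - 138\right) = 22 \cdot 160 = 3520$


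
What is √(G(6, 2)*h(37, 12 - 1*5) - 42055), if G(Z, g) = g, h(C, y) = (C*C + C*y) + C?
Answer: 5*I*√1549 ≈ 196.79*I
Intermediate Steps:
h(C, y) = C + C² + C*y (h(C, y) = (C² + C*y) + C = C + C² + C*y)
√(G(6, 2)*h(37, 12 - 1*5) - 42055) = √(2*(37*(1 + 37 + (12 - 1*5))) - 42055) = √(2*(37*(1 + 37 + (12 - 5))) - 42055) = √(2*(37*(1 + 37 + 7)) - 42055) = √(2*(37*45) - 42055) = √(2*1665 - 42055) = √(3330 - 42055) = √(-38725) = 5*I*√1549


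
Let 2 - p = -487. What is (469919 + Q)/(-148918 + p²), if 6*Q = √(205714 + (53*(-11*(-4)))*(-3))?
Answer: 469919/90203 + √198718/541218 ≈ 5.2104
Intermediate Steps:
p = 489 (p = 2 - 1*(-487) = 2 + 487 = 489)
Q = √198718/6 (Q = √(205714 + (53*(-11*(-4)))*(-3))/6 = √(205714 + (53*44)*(-3))/6 = √(205714 + 2332*(-3))/6 = √(205714 - 6996)/6 = √198718/6 ≈ 74.296)
(469919 + Q)/(-148918 + p²) = (469919 + √198718/6)/(-148918 + 489²) = (469919 + √198718/6)/(-148918 + 239121) = (469919 + √198718/6)/90203 = (469919 + √198718/6)*(1/90203) = 469919/90203 + √198718/541218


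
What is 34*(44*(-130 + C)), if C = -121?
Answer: -375496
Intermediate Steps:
34*(44*(-130 + C)) = 34*(44*(-130 - 121)) = 34*(44*(-251)) = 34*(-11044) = -375496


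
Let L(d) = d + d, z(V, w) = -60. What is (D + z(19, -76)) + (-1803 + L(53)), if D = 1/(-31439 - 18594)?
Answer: -87907982/50033 ≈ -1757.0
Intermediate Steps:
L(d) = 2*d
D = -1/50033 (D = 1/(-50033) = -1/50033 ≈ -1.9987e-5)
(D + z(19, -76)) + (-1803 + L(53)) = (-1/50033 - 60) + (-1803 + 2*53) = -3001981/50033 + (-1803 + 106) = -3001981/50033 - 1697 = -87907982/50033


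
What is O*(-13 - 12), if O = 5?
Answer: -125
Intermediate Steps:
O*(-13 - 12) = 5*(-13 - 12) = 5*(-25) = -125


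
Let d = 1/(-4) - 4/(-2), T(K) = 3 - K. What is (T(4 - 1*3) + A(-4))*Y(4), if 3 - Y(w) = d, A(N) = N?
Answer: -5/2 ≈ -2.5000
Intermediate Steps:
d = 7/4 (d = 1*(-¼) - 4*(-½) = -¼ + 2 = 7/4 ≈ 1.7500)
Y(w) = 5/4 (Y(w) = 3 - 1*7/4 = 3 - 7/4 = 5/4)
(T(4 - 1*3) + A(-4))*Y(4) = ((3 - (4 - 1*3)) - 4)*(5/4) = ((3 - (4 - 3)) - 4)*(5/4) = ((3 - 1*1) - 4)*(5/4) = ((3 - 1) - 4)*(5/4) = (2 - 4)*(5/4) = -2*5/4 = -5/2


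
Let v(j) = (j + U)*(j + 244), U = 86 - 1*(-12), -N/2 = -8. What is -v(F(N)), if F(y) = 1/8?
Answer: -1533105/64 ≈ -23955.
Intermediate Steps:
N = 16 (N = -2*(-8) = 16)
F(y) = ⅛
U = 98 (U = 86 + 12 = 98)
v(j) = (98 + j)*(244 + j) (v(j) = (j + 98)*(j + 244) = (98 + j)*(244 + j))
-v(F(N)) = -(23912 + (⅛)² + 342*(⅛)) = -(23912 + 1/64 + 171/4) = -1*1533105/64 = -1533105/64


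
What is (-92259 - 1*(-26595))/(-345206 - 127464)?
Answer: 32832/236335 ≈ 0.13892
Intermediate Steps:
(-92259 - 1*(-26595))/(-345206 - 127464) = (-92259 + 26595)/(-472670) = -65664*(-1/472670) = 32832/236335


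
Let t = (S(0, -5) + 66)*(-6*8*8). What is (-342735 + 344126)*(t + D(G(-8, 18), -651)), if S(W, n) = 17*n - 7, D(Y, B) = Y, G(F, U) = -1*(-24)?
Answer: 13921128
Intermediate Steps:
G(F, U) = 24
S(W, n) = -7 + 17*n
t = 9984 (t = ((-7 + 17*(-5)) + 66)*(-6*8*8) = ((-7 - 85) + 66)*(-48*8) = (-92 + 66)*(-384) = -26*(-384) = 9984)
(-342735 + 344126)*(t + D(G(-8, 18), -651)) = (-342735 + 344126)*(9984 + 24) = 1391*10008 = 13921128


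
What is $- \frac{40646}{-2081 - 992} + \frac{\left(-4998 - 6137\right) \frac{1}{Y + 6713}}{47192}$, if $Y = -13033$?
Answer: $\frac{142621688707}{10782739072} \approx 13.227$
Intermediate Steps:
$- \frac{40646}{-2081 - 992} + \frac{\left(-4998 - 6137\right) \frac{1}{Y + 6713}}{47192} = - \frac{40646}{-2081 - 992} + \frac{\left(-4998 - 6137\right) \frac{1}{-13033 + 6713}}{47192} = - \frac{40646}{-2081 - 992} + - \frac{11135}{-6320} \cdot \frac{1}{47192} = - \frac{40646}{-3073} + \left(-11135\right) \left(- \frac{1}{6320}\right) \frac{1}{47192} = \left(-40646\right) \left(- \frac{1}{3073}\right) + \frac{2227}{1264} \cdot \frac{1}{47192} = \frac{40646}{3073} + \frac{131}{3508864} = \frac{142621688707}{10782739072}$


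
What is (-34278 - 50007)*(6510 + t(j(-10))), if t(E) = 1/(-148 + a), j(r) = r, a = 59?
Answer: -48833801865/89 ≈ -5.4869e+8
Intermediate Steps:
t(E) = -1/89 (t(E) = 1/(-148 + 59) = 1/(-89) = -1/89)
(-34278 - 50007)*(6510 + t(j(-10))) = (-34278 - 50007)*(6510 - 1/89) = -84285*579389/89 = -48833801865/89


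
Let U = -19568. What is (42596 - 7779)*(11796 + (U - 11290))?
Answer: -663681654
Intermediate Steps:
(42596 - 7779)*(11796 + (U - 11290)) = (42596 - 7779)*(11796 + (-19568 - 11290)) = 34817*(11796 - 30858) = 34817*(-19062) = -663681654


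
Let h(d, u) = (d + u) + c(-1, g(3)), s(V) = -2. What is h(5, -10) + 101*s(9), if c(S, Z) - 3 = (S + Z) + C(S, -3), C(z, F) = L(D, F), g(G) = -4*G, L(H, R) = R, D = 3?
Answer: -220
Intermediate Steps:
C(z, F) = F
c(S, Z) = S + Z (c(S, Z) = 3 + ((S + Z) - 3) = 3 + (-3 + S + Z) = S + Z)
h(d, u) = -13 + d + u (h(d, u) = (d + u) + (-1 - 4*3) = (d + u) + (-1 - 12) = (d + u) - 13 = -13 + d + u)
h(5, -10) + 101*s(9) = (-13 + 5 - 10) + 101*(-2) = -18 - 202 = -220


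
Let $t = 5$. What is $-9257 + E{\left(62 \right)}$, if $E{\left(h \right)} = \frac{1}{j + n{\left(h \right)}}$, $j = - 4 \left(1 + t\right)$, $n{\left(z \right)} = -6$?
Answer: $- \frac{277711}{30} \approx -9257.0$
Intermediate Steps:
$j = -24$ ($j = - 4 \left(1 + 5\right) = \left(-4\right) 6 = -24$)
$E{\left(h \right)} = - \frac{1}{30}$ ($E{\left(h \right)} = \frac{1}{-24 - 6} = \frac{1}{-30} = - \frac{1}{30}$)
$-9257 + E{\left(62 \right)} = -9257 - \frac{1}{30} = - \frac{277711}{30}$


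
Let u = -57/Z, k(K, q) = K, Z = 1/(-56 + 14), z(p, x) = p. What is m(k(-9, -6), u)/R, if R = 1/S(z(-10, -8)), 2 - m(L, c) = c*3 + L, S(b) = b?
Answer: 71710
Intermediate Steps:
Z = -1/42 (Z = 1/(-42) = -1/42 ≈ -0.023810)
u = 2394 (u = -57/(-1/42) = -57*(-42) = 2394)
m(L, c) = 2 - L - 3*c (m(L, c) = 2 - (c*3 + L) = 2 - (3*c + L) = 2 - (L + 3*c) = 2 + (-L - 3*c) = 2 - L - 3*c)
R = -1/10 (R = 1/(-10) = -1/10 ≈ -0.10000)
m(k(-9, -6), u)/R = (2 - 1*(-9) - 3*2394)/(-1/10) = (2 + 9 - 7182)*(-10) = -7171*(-10) = 71710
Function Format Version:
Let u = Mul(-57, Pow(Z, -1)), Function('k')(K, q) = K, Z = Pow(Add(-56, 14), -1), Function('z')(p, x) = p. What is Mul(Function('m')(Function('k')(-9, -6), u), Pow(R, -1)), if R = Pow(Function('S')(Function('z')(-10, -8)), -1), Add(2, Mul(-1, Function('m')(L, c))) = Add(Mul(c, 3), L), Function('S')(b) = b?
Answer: 71710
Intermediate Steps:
Z = Rational(-1, 42) (Z = Pow(-42, -1) = Rational(-1, 42) ≈ -0.023810)
u = 2394 (u = Mul(-57, Pow(Rational(-1, 42), -1)) = Mul(-57, -42) = 2394)
Function('m')(L, c) = Add(2, Mul(-1, L), Mul(-3, c)) (Function('m')(L, c) = Add(2, Mul(-1, Add(Mul(c, 3), L))) = Add(2, Mul(-1, Add(Mul(3, c), L))) = Add(2, Mul(-1, Add(L, Mul(3, c)))) = Add(2, Add(Mul(-1, L), Mul(-3, c))) = Add(2, Mul(-1, L), Mul(-3, c)))
R = Rational(-1, 10) (R = Pow(-10, -1) = Rational(-1, 10) ≈ -0.10000)
Mul(Function('m')(Function('k')(-9, -6), u), Pow(R, -1)) = Mul(Add(2, Mul(-1, -9), Mul(-3, 2394)), Pow(Rational(-1, 10), -1)) = Mul(Add(2, 9, -7182), -10) = Mul(-7171, -10) = 71710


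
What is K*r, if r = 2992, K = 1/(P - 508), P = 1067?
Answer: 2992/559 ≈ 5.3524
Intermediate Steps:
K = 1/559 (K = 1/(1067 - 508) = 1/559 ≈ 0.0017889)
K*r = (1/559)*2992 = 2992/559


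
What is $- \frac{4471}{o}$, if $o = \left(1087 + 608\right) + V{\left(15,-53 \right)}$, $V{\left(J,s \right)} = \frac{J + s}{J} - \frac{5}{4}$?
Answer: $- \frac{15780}{5969} \approx -2.6437$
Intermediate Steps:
$V{\left(J,s \right)} = - \frac{5}{4} + \frac{J + s}{J}$ ($V{\left(J,s \right)} = \frac{J + s}{J} - \frac{5}{4} = - \frac{5}{4} + \frac{J + s}{J}$)
$o = \frac{101473}{60}$ ($o = \left(1087 + 608\right) + \frac{-53 - \frac{15}{4}}{15} = 1695 + \frac{-53 - \frac{15}{4}}{15} = 1695 + \frac{1}{15} \left(- \frac{227}{4}\right) = 1695 - \frac{227}{60} = \frac{101473}{60} \approx 1691.2$)
$- \frac{4471}{o} = - \frac{4471}{\frac{101473}{60}} = \left(-4471\right) \frac{60}{101473} = - \frac{15780}{5969}$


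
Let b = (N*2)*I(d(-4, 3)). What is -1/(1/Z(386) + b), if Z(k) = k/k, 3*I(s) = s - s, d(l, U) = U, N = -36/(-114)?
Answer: -1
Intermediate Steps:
N = 6/19 (N = -36*(-1/114) = 6/19 ≈ 0.31579)
I(s) = 0 (I(s) = (s - s)/3 = (1/3)*0 = 0)
Z(k) = 1
b = 0 (b = ((6/19)*2)*0 = (12/19)*0 = 0)
-1/(1/Z(386) + b) = -1/(1/1 + 0) = -1/(1 + 0) = -1/1 = -1*1 = -1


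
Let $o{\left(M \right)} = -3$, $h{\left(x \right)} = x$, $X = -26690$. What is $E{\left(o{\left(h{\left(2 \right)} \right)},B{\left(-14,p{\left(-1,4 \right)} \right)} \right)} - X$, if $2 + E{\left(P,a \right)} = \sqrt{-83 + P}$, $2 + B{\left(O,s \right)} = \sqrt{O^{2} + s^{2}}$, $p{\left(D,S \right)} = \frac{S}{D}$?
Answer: $26688 + i \sqrt{86} \approx 26688.0 + 9.2736 i$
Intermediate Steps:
$B{\left(O,s \right)} = -2 + \sqrt{O^{2} + s^{2}}$
$E{\left(P,a \right)} = -2 + \sqrt{-83 + P}$
$E{\left(o{\left(h{\left(2 \right)} \right)},B{\left(-14,p{\left(-1,4 \right)} \right)} \right)} - X = \left(-2 + \sqrt{-83 - 3}\right) - -26690 = \left(-2 + \sqrt{-86}\right) + 26690 = \left(-2 + i \sqrt{86}\right) + 26690 = 26688 + i \sqrt{86}$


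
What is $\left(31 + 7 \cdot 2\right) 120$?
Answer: $5400$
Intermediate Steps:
$\left(31 + 7 \cdot 2\right) 120 = \left(31 + 14\right) 120 = 45 \cdot 120 = 5400$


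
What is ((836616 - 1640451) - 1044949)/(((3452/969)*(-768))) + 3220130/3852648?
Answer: 17995955336507/26598681792 ≈ 676.57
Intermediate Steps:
((836616 - 1640451) - 1044949)/(((3452/969)*(-768))) + 3220130/3852648 = (-803835 - 1044949)/(((3452*(1/969))*(-768))) + 3220130*(1/3852648) = -1848784/((3452/969)*(-768)) + 1610065/1926324 = -1848784/(-883712/323) + 1610065/1926324 = -1848784*(-323/883712) + 1610065/1926324 = 37322327/55232 + 1610065/1926324 = 17995955336507/26598681792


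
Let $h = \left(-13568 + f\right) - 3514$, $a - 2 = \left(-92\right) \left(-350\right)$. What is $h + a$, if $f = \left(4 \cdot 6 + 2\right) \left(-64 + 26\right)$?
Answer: $14132$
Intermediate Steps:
$f = -988$ ($f = \left(24 + 2\right) \left(-38\right) = 26 \left(-38\right) = -988$)
$a = 32202$ ($a = 2 - -32200 = 2 + 32200 = 32202$)
$h = -18070$ ($h = \left(-13568 - 988\right) - 3514 = -14556 - 3514 = -18070$)
$h + a = -18070 + 32202 = 14132$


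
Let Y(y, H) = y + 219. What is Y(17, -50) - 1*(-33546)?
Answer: 33782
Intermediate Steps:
Y(y, H) = 219 + y
Y(17, -50) - 1*(-33546) = (219 + 17) - 1*(-33546) = 236 + 33546 = 33782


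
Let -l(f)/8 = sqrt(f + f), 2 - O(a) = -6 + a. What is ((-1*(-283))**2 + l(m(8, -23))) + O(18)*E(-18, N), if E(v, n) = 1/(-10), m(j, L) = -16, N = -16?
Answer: 80090 - 32*I*sqrt(2) ≈ 80090.0 - 45.255*I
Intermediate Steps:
E(v, n) = -1/10
O(a) = 8 - a (O(a) = 2 - (-6 + a) = 2 + (6 - a) = 8 - a)
l(f) = -8*sqrt(2)*sqrt(f) (l(f) = -8*sqrt(f + f) = -8*sqrt(2)*sqrt(f))
((-1*(-283))**2 + l(m(8, -23))) + O(18)*E(-18, N) = ((-1*(-283))**2 - 8*sqrt(2)*sqrt(-16)) + (8 - 1*18)*(-1/10) = (283**2 - 8*sqrt(2)*4*I) + (8 - 18)*(-1/10) = (80089 - 32*I*sqrt(2)) - 10*(-1/10) = (80089 - 32*I*sqrt(2)) + 1 = 80090 - 32*I*sqrt(2)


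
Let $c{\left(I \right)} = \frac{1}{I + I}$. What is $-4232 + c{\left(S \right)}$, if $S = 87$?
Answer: $- \frac{736367}{174} \approx -4232.0$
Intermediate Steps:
$c{\left(I \right)} = \frac{1}{2 I}$
$-4232 + c{\left(S \right)} = -4232 + \frac{1}{2 \cdot 87} = -4232 + \frac{1}{2} \cdot \frac{1}{87} = -4232 + \frac{1}{174} = - \frac{736367}{174}$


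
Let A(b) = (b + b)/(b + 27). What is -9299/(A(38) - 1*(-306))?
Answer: -604435/19966 ≈ -30.273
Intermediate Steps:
A(b) = 2*b/(27 + b) (A(b) = (2*b)/(27 + b) = 2*b/(27 + b))
-9299/(A(38) - 1*(-306)) = -9299/(2*38/(27 + 38) - 1*(-306)) = -9299/(2*38/65 + 306) = -9299/(2*38*(1/65) + 306) = -9299/(76/65 + 306) = -9299/19966/65 = -9299*65/19966 = -604435/19966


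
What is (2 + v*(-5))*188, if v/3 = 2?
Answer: -5264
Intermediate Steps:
v = 6 (v = 3*2 = 6)
(2 + v*(-5))*188 = (2 + 6*(-5))*188 = (2 - 30)*188 = -28*188 = -5264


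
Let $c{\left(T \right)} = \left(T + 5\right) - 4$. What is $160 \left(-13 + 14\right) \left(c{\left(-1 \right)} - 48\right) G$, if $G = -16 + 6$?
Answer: $76800$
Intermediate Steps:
$G = -10$
$c{\left(T \right)} = 1 + T$ ($c{\left(T \right)} = \left(5 + T\right) - 4 = 1 + T$)
$160 \left(-13 + 14\right) \left(c{\left(-1 \right)} - 48\right) G = 160 \left(-13 + 14\right) \left(\left(1 - 1\right) - 48\right) \left(-10\right) = 160 \cdot 1 \left(0 - 48\right) \left(-10\right) = 160 \cdot 1 \left(-48\right) \left(-10\right) = 160 \left(-48\right) \left(-10\right) = \left(-7680\right) \left(-10\right) = 76800$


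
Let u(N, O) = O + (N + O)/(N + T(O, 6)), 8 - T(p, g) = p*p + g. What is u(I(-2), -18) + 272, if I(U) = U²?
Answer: 40393/159 ≈ 254.04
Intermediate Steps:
T(p, g) = 8 - g - p² (T(p, g) = 8 - (p*p + g) = 8 - (p² + g) = 8 - (g + p²) = 8 + (-g - p²) = 8 - g - p²)
u(N, O) = O + (N + O)/(2 + N - O²) (u(N, O) = O + (N + O)/(N + (8 - 1*6 - O²)) = O + (N + O)/(N + (8 - 6 - O²)) = O + (N + O)/(N + (2 - O²)) = O + (N + O)/(2 + N - O²))
u(I(-2), -18) + 272 = ((-2)² - 1*(-18)³ + 3*(-18) + (-2)²*(-18))/(2 + (-2)² - 1*(-18)²) + 272 = (4 - 1*(-5832) - 54 + 4*(-18))/(2 + 4 - 1*324) + 272 = (4 + 5832 - 54 - 72)/(2 + 4 - 324) + 272 = 5710/(-318) + 272 = -1/318*5710 + 272 = -2855/159 + 272 = 40393/159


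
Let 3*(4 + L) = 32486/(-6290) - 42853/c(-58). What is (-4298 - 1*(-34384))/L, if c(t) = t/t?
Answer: -3835965/1821982 ≈ -2.1054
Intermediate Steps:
c(t) = 1
L = -3643964/255 (L = -4 + (32486/(-6290) - 42853/1)/3 = -4 + (32486*(-1/6290) - 42853*1)/3 = -4 + (-439/85 - 42853)/3 = -4 + (1/3)*(-3642944/85) = -4 - 3642944/255 = -3643964/255 ≈ -14290.)
(-4298 - 1*(-34384))/L = (-4298 - 1*(-34384))/(-3643964/255) = (-4298 + 34384)*(-255/3643964) = 30086*(-255/3643964) = -3835965/1821982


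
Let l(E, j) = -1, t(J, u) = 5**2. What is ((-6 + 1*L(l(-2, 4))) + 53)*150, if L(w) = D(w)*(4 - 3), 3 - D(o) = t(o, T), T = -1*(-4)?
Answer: 3750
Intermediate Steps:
T = 4
t(J, u) = 25
D(o) = -22 (D(o) = 3 - 1*25 = 3 - 25 = -22)
L(w) = -22 (L(w) = -22*(4 - 3) = -22*1 = -22)
((-6 + 1*L(l(-2, 4))) + 53)*150 = ((-6 + 1*(-22)) + 53)*150 = ((-6 - 22) + 53)*150 = (-28 + 53)*150 = 25*150 = 3750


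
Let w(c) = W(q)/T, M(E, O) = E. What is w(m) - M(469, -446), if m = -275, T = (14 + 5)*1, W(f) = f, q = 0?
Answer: -469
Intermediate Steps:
T = 19 (T = 19*1 = 19)
w(c) = 0 (w(c) = 0/19 = 0*(1/19) = 0)
w(m) - M(469, -446) = 0 - 1*469 = 0 - 469 = -469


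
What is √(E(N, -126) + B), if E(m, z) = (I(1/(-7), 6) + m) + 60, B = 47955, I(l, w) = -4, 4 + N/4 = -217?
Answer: √47127 ≈ 217.09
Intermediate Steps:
N = -884 (N = -16 + 4*(-217) = -16 - 868 = -884)
E(m, z) = 56 + m (E(m, z) = (-4 + m) + 60 = 56 + m)
√(E(N, -126) + B) = √((56 - 884) + 47955) = √(-828 + 47955) = √47127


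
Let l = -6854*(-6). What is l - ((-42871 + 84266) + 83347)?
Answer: -83618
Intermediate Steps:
l = 41124
l - ((-42871 + 84266) + 83347) = 41124 - ((-42871 + 84266) + 83347) = 41124 - (41395 + 83347) = 41124 - 1*124742 = 41124 - 124742 = -83618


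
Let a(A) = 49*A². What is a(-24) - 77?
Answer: 28147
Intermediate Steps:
a(-24) - 77 = 49*(-24)² - 77 = 49*576 - 77 = 28224 - 77 = 28147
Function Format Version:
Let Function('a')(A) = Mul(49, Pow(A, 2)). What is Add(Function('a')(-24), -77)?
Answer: 28147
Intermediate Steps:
Add(Function('a')(-24), -77) = Add(Mul(49, Pow(-24, 2)), -77) = Add(Mul(49, 576), -77) = Add(28224, -77) = 28147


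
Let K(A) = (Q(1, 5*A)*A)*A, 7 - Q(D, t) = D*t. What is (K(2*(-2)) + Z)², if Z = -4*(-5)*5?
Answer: 283024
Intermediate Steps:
Q(D, t) = 7 - D*t
K(A) = A²*(7 - 5*A) (K(A) = ((7 - 1*1*5*A)*A)*A = ((7 - 5*A)*A)*A = (A*(7 - 5*A))*A = A²*(7 - 5*A))
Z = 100 (Z = 20*5 = 100)
(K(2*(-2)) + Z)² = ((2*(-2))²*(7 - 10*(-2)) + 100)² = ((-4)²*(7 - 5*(-4)) + 100)² = (16*(7 + 20) + 100)² = (16*27 + 100)² = (432 + 100)² = 532² = 283024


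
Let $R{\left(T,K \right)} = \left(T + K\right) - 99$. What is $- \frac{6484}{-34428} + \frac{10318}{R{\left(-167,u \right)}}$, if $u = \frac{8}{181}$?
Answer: $- \frac{2666006668}{69053961} \approx -38.608$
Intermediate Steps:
$u = \frac{8}{181}$ ($u = 8 \cdot \frac{1}{181} = \frac{8}{181} \approx 0.044199$)
$R{\left(T,K \right)} = -99 + K + T$ ($R{\left(T,K \right)} = \left(K + T\right) - 99 = -99 + K + T$)
$- \frac{6484}{-34428} + \frac{10318}{R{\left(-167,u \right)}} = - \frac{6484}{-34428} + \frac{10318}{-99 + \frac{8}{181} - 167} = \left(-6484\right) \left(- \frac{1}{34428}\right) + \frac{10318}{- \frac{48138}{181}} = \frac{1621}{8607} + 10318 \left(- \frac{181}{48138}\right) = \frac{1621}{8607} - \frac{933779}{24069} = - \frac{2666006668}{69053961}$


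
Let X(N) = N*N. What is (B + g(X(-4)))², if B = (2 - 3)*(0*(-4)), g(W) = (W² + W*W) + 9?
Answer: 271441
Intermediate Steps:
X(N) = N²
g(W) = 9 + 2*W² (g(W) = (W² + W²) + 9 = 2*W² + 9 = 9 + 2*W²)
B = 0 (B = -1*0 = 0)
(B + g(X(-4)))² = (0 + (9 + 2*((-4)²)²))² = (0 + (9 + 2*16²))² = (0 + (9 + 2*256))² = (0 + (9 + 512))² = (0 + 521)² = 521² = 271441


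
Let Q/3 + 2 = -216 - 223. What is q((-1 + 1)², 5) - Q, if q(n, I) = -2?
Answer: 1321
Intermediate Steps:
Q = -1323 (Q = -6 + 3*(-216 - 223) = -6 + 3*(-439) = -6 - 1317 = -1323)
q((-1 + 1)², 5) - Q = -2 - 1*(-1323) = -2 + 1323 = 1321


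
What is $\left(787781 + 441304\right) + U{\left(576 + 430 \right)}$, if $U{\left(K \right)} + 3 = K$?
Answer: $1230088$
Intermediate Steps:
$U{\left(K \right)} = -3 + K$
$\left(787781 + 441304\right) + U{\left(576 + 430 \right)} = \left(787781 + 441304\right) + \left(-3 + \left(576 + 430\right)\right) = 1229085 + \left(-3 + 1006\right) = 1229085 + 1003 = 1230088$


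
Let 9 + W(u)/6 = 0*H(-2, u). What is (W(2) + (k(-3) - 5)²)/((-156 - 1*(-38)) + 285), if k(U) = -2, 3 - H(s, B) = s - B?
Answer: -5/167 ≈ -0.029940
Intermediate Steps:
H(s, B) = 3 + B - s (H(s, B) = 3 - (s - B) = 3 + (B - s) = 3 + B - s)
W(u) = -54 (W(u) = -54 + 6*(0*(3 + u - 1*(-2))) = -54 + 6*(0*(3 + u + 2)) = -54 + 6*(0*(5 + u)) = -54 + 6*0 = -54 + 0 = -54)
(W(2) + (k(-3) - 5)²)/((-156 - 1*(-38)) + 285) = (-54 + (-2 - 5)²)/((-156 - 1*(-38)) + 285) = (-54 + (-7)²)/((-156 + 38) + 285) = (-54 + 49)/(-118 + 285) = -5/167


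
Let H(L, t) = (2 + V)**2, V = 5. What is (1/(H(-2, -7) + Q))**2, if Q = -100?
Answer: 1/2601 ≈ 0.00038447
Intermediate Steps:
H(L, t) = 49 (H(L, t) = (2 + 5)**2 = 7**2 = 49)
(1/(H(-2, -7) + Q))**2 = (1/(49 - 100))**2 = (1/(-51))**2 = (-1/51)**2 = 1/2601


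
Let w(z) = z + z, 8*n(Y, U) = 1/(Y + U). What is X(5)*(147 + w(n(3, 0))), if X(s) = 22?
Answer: 19415/6 ≈ 3235.8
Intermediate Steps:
n(Y, U) = 1/(8*(U + Y)) (n(Y, U) = 1/(8*(Y + U)) = 1/(8*(U + Y)))
w(z) = 2*z
X(5)*(147 + w(n(3, 0))) = 22*(147 + 2*(1/(8*(0 + 3)))) = 22*(147 + 2*((⅛)/3)) = 22*(147 + 2*((⅛)*(⅓))) = 22*(147 + 2*(1/24)) = 22*(147 + 1/12) = 22*(1765/12) = 19415/6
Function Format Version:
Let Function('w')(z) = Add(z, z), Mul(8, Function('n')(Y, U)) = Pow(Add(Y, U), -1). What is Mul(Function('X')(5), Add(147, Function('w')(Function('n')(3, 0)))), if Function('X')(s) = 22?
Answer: Rational(19415, 6) ≈ 3235.8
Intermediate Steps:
Function('n')(Y, U) = Mul(Rational(1, 8), Pow(Add(U, Y), -1)) (Function('n')(Y, U) = Mul(Rational(1, 8), Pow(Add(Y, U), -1)) = Mul(Rational(1, 8), Pow(Add(U, Y), -1)))
Function('w')(z) = Mul(2, z)
Mul(Function('X')(5), Add(147, Function('w')(Function('n')(3, 0)))) = Mul(22, Add(147, Mul(2, Mul(Rational(1, 8), Pow(Add(0, 3), -1))))) = Mul(22, Add(147, Mul(2, Mul(Rational(1, 8), Pow(3, -1))))) = Mul(22, Add(147, Mul(2, Mul(Rational(1, 8), Rational(1, 3))))) = Mul(22, Add(147, Mul(2, Rational(1, 24)))) = Mul(22, Add(147, Rational(1, 12))) = Mul(22, Rational(1765, 12)) = Rational(19415, 6)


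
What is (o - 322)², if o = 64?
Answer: 66564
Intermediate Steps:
(o - 322)² = (64 - 322)² = (-258)² = 66564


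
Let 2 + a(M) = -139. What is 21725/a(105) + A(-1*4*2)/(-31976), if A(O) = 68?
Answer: -173672047/1127154 ≈ -154.08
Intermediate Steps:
a(M) = -141 (a(M) = -2 - 139 = -141)
21725/a(105) + A(-1*4*2)/(-31976) = 21725/(-141) + 68/(-31976) = 21725*(-1/141) + 68*(-1/31976) = -21725/141 - 17/7994 = -173672047/1127154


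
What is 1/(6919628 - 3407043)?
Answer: 1/3512585 ≈ 2.8469e-7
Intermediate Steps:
1/(6919628 - 3407043) = 1/3512585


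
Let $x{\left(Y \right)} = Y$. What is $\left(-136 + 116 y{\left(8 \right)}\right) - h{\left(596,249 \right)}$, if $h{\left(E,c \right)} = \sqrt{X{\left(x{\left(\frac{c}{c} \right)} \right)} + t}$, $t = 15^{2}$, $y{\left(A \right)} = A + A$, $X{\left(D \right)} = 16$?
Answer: $1720 - \sqrt{241} \approx 1704.5$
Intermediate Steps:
$y{\left(A \right)} = 2 A$
$t = 225$
$h{\left(E,c \right)} = \sqrt{241}$ ($h{\left(E,c \right)} = \sqrt{16 + 225} = \sqrt{241}$)
$\left(-136 + 116 y{\left(8 \right)}\right) - h{\left(596,249 \right)} = \left(-136 + 116 \cdot 2 \cdot 8\right) - \sqrt{241} = \left(-136 + 116 \cdot 16\right) - \sqrt{241} = \left(-136 + 1856\right) - \sqrt{241} = 1720 - \sqrt{241}$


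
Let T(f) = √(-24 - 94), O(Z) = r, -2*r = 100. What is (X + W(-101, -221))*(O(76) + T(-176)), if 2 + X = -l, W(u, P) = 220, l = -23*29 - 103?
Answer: -49400 + 988*I*√118 ≈ -49400.0 + 10732.0*I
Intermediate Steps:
r = -50 (r = -½*100 = -50)
O(Z) = -50
T(f) = I*√118 (T(f) = √(-118) = I*√118)
l = -770 (l = -667 - 103 = -770)
X = 768 (X = -2 - 1*(-770) = -2 + 770 = 768)
(X + W(-101, -221))*(O(76) + T(-176)) = (768 + 220)*(-50 + I*√118) = 988*(-50 + I*√118) = -49400 + 988*I*√118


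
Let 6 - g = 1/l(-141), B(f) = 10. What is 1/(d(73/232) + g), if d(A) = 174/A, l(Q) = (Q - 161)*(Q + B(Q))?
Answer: 2888026/1614366899 ≈ 0.0017890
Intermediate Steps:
l(Q) = (-161 + Q)*(10 + Q) (l(Q) = (Q - 161)*(Q + 10) = (-161 + Q)*(10 + Q))
g = 237371/39562 (g = 6 - 1/(-1610 + (-141)² - 151*(-141)) = 6 - 1/(-1610 + 19881 + 21291) = 6 - 1/39562 = 237371/39562 ≈ 6.0000)
1/(d(73/232) + g) = 1/(174/((73/232)) + 237371/39562) = 1/(174/((73*(1/232))) + 237371/39562) = 1/(174/(73/232) + 237371/39562) = 1/(174*(232/73) + 237371/39562) = 1/(40368/73 + 237371/39562) = 1/(1614366899/2888026) = 2888026/1614366899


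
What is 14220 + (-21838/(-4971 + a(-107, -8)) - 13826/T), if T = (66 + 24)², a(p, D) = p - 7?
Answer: 6508967251/457650 ≈ 14223.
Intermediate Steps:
a(p, D) = -7 + p
T = 8100 (T = 90² = 8100)
14220 + (-21838/(-4971 + a(-107, -8)) - 13826/T) = 14220 + (-21838/(-4971 + (-7 - 107)) - 13826/8100) = 14220 + (-21838/(-4971 - 114) - 13826*1/8100) = 14220 + (-21838/(-5085) - 6913/4050) = 14220 + (-21838*(-1/5085) - 6913/4050) = 14220 + (21838/5085 - 6913/4050) = 14220 + 1184251/457650 = 6508967251/457650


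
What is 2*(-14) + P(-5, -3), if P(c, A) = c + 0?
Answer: -33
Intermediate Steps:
P(c, A) = c
2*(-14) + P(-5, -3) = 2*(-14) - 5 = -28 - 5 = -33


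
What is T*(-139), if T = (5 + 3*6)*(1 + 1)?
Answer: -6394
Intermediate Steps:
T = 46 (T = (5 + 18)*2 = 23*2 = 46)
T*(-139) = 46*(-139) = -6394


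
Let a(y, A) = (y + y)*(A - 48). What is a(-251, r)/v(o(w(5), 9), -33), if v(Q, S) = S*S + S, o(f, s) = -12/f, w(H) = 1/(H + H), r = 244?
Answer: -12299/132 ≈ -93.174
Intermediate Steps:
w(H) = 1/(2*H)
v(Q, S) = S + S² (v(Q, S) = S² + S = S + S²)
a(y, A) = 2*y*(-48 + A) (a(y, A) = (2*y)*(-48 + A) = 2*y*(-48 + A))
a(-251, r)/v(o(w(5), 9), -33) = (2*(-251)*(-48 + 244))/((-33*(1 - 33))) = (2*(-251)*196)/((-33*(-32))) = -98392/1056 = -98392*1/1056 = -12299/132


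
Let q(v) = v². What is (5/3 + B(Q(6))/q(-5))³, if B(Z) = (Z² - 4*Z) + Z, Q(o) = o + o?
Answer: 90518849/421875 ≈ 214.56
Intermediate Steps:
Q(o) = 2*o
B(Z) = Z² - 3*Z
(5/3 + B(Q(6))/q(-5))³ = (5/3 + ((2*6)*(-3 + 2*6))/((-5)²))³ = (5*(⅓) + (12*(-3 + 12))/25)³ = (5/3 + (12*9)*(1/25))³ = (5/3 + 108*(1/25))³ = (5/3 + 108/25)³ = (449/75)³ = 90518849/421875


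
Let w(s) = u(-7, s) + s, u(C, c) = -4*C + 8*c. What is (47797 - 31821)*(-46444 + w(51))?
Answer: -734209032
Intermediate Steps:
w(s) = 28 + 9*s (w(s) = (-4*(-7) + 8*s) + s = (28 + 8*s) + s = 28 + 9*s)
(47797 - 31821)*(-46444 + w(51)) = (47797 - 31821)*(-46444 + (28 + 9*51)) = 15976*(-46444 + (28 + 459)) = 15976*(-46444 + 487) = 15976*(-45957) = -734209032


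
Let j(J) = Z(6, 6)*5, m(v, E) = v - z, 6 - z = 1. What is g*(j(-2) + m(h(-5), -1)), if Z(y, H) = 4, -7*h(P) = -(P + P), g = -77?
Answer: -1045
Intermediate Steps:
z = 5 (z = 6 - 1*1 = 6 - 1 = 5)
h(P) = 2*P/7 (h(P) = -(-1)*(P + P)/7 = -(-1)*2*P/7 = -(-2)*P/7 = 2*P/7)
m(v, E) = -5 + v (m(v, E) = v - 1*5 = v - 5 = -5 + v)
j(J) = 20 (j(J) = 4*5 = 20)
g*(j(-2) + m(h(-5), -1)) = -77*(20 + (-5 + (2/7)*(-5))) = -77*(20 + (-5 - 10/7)) = -77*(20 - 45/7) = -77*95/7 = -1045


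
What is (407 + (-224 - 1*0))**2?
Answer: 33489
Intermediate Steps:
(407 + (-224 - 1*0))**2 = (407 + (-224 + 0))**2 = (407 - 224)**2 = 183**2 = 33489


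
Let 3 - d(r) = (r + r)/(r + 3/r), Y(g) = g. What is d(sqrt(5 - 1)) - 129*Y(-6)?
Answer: 5431/7 ≈ 775.86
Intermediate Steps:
d(r) = 3 - 2*r/(r + 3/r) (d(r) = 3 - (r + r)/(r + 3/r) = 3 - 2*r/(r + 3/r))
d(sqrt(5 - 1)) - 129*Y(-6) = (9 + (sqrt(5 - 1))**2)/(3 + (sqrt(5 - 1))**2) - 129*(-6) = (9 + (sqrt(4))**2)/(3 + (sqrt(4))**2) + 774 = (9 + 2**2)/(3 + 2**2) + 774 = (9 + 4)/(3 + 4) + 774 = 13/7 + 774 = 5431/7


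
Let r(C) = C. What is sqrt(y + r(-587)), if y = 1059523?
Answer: 2*sqrt(264734) ≈ 1029.0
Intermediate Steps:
sqrt(y + r(-587)) = sqrt(1059523 - 587) = sqrt(1058936) = 2*sqrt(264734)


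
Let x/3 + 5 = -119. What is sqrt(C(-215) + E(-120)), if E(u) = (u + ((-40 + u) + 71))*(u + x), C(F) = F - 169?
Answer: 2*sqrt(25611) ≈ 320.07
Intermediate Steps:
x = -372 (x = -15 + 3*(-119) = -15 - 357 = -372)
C(F) = -169 + F
E(u) = (-372 + u)*(31 + 2*u) (E(u) = (u + ((-40 + u) + 71))*(u - 372) = (u + (31 + u))*(-372 + u) = (31 + 2*u)*(-372 + u) = (-372 + u)*(31 + 2*u))
sqrt(C(-215) + E(-120)) = sqrt((-169 - 215) + (-11532 - 713*(-120) + 2*(-120)**2)) = sqrt(-384 + (-11532 + 85560 + 2*14400)) = sqrt(-384 + (-11532 + 85560 + 28800)) = sqrt(-384 + 102828) = sqrt(102444) = 2*sqrt(25611)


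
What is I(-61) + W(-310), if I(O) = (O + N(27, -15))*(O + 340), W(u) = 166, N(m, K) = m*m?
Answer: 186538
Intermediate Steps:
N(m, K) = m**2
I(O) = (340 + O)*(729 + O) (I(O) = (O + 27**2)*(O + 340) = (O + 729)*(340 + O) = (729 + O)*(340 + O) = (340 + O)*(729 + O))
I(-61) + W(-310) = (247860 + (-61)**2 + 1069*(-61)) + 166 = (247860 + 3721 - 65209) + 166 = 186372 + 166 = 186538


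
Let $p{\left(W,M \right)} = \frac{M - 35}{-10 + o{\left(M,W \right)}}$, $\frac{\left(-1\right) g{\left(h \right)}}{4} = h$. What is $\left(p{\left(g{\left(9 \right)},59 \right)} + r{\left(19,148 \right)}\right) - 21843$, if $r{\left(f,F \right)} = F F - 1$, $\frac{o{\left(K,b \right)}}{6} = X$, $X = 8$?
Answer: $\frac{1152}{19} \approx 60.632$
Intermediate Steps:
$o{\left(K,b \right)} = 48$ ($o{\left(K,b \right)} = 6 \cdot 8 = 48$)
$g{\left(h \right)} = - 4 h$
$p{\left(W,M \right)} = - \frac{35}{38} + \frac{M}{38}$ ($p{\left(W,M \right)} = \frac{M - 35}{-10 + 48} = \frac{-35 + M}{38} = \left(-35 + M\right) \frac{1}{38} = - \frac{35}{38} + \frac{M}{38}$)
$r{\left(f,F \right)} = -1 + F^{2}$ ($r{\left(f,F \right)} = F^{2} - 1 = -1 + F^{2}$)
$\left(p{\left(g{\left(9 \right)},59 \right)} + r{\left(19,148 \right)}\right) - 21843 = \left(\left(- \frac{35}{38} + \frac{1}{38} \cdot 59\right) - \left(1 - 148^{2}\right)\right) - 21843 = \left(\left(- \frac{35}{38} + \frac{59}{38}\right) + \left(-1 + 21904\right)\right) - 21843 = \left(\frac{12}{19} + 21903\right) - 21843 = \frac{416169}{19} - 21843 = \frac{1152}{19}$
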